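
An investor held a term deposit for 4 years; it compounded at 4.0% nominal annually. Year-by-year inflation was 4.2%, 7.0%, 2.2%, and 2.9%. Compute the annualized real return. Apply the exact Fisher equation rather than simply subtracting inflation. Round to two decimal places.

Cumulative inflation factor: 1.042 × 1.070 × 1.022 × 1.029 ≈ 1.17251.
Nominal growth factor: 1.16986. Real growth factor = 1.16986 / 1.17251 ≈ 0.99774.
Annualized: 0.99774^(1/4) − 1 ≈ -0.00057.

-0.06%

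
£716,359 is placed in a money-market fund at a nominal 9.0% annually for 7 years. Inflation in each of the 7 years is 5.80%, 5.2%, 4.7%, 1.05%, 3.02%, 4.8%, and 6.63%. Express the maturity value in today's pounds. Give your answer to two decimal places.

Nominal value at maturity: £716,359 × (1 + 9.0%)^7 ≈ £1,309,532.28.
Price-level factor over 7 years: 1.0580 × 1.052 × 1.047 × 1.0105 × 1.0302 × 1.048 × 1.0663 ≈ 1.3556470847.
The maturity value deflated by that factor is the answer in today's purchasing power.

£965,983.18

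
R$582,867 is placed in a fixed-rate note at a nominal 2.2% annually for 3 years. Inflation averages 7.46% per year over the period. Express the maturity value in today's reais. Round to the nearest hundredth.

Nominal value at maturity: R$582,867 × (1 + 2.2%)^3 ≈ R$622,188.75.
Price-level factor over 3 years: (1 + 7.46%)^3 ≈ 1.2409106409.
Dividing the nominal maturity value by the price-level factor gives the value in today's money.

R$501,396.90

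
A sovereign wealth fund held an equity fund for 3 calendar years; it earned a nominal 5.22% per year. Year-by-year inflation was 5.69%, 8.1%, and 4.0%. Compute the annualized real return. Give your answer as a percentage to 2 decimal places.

-0.66%

Cumulative inflation factor: 1.0569 × 1.081 × 1.040 ≈ 1.18821.
Nominal growth factor: 1.16492. Real growth factor = 1.16492 / 1.18821 ≈ 0.98040.
Annualized: 0.98040^(1/3) − 1 ≈ -0.00658.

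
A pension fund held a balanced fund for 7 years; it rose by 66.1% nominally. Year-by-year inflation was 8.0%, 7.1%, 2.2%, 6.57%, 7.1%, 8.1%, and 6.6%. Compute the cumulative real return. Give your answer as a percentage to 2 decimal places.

6.83%

Cumulative inflation factor: 1.080 × 1.071 × 1.022 × 1.0657 × 1.071 × 1.081 × 1.066 ≈ 1.55479.
Nominal growth factor: 1.66100. Real growth factor = 1.66100 / 1.55479 ≈ 1.06831.
Total real return ≈ 6.8312%.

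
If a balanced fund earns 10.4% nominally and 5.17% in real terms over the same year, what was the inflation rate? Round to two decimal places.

4.97%

From (1+r_nom) = (1+r_real)(1+π), we get 1+π = (1 + 10.4%)/(1 + 5.17%) = 1.104/1.0517 ≈ 1.04973.
So π ≈ 4.9729%.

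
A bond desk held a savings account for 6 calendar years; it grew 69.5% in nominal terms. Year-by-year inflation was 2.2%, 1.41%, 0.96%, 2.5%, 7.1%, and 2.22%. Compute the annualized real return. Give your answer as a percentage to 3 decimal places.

6.310%

Cumulative inflation factor: 1.022 × 1.0141 × 1.0096 × 1.025 × 1.071 × 1.0222 ≈ 1.17417.
Nominal growth factor: 1.69500. Real growth factor = 1.69500 / 1.17417 ≈ 1.44358.
Annualized: 1.44358^(1/6) − 1 ≈ 0.06310.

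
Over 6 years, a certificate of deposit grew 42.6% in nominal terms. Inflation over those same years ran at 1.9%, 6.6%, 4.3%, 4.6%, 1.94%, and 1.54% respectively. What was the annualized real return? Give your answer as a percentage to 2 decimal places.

2.54%

Cumulative inflation factor: 1.019 × 1.066 × 1.043 × 1.046 × 1.0194 × 1.0154 ≈ 1.22667.
Nominal growth factor: 1.42600. Real growth factor = 1.42600 / 1.22667 ≈ 1.16249.
Annualized: 1.16249^(1/6) − 1 ≈ 0.02541.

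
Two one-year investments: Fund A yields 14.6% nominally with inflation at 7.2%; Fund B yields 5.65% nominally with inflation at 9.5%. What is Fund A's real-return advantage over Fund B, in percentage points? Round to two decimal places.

Fund A real return: 1.146/1.072 − 1 = 6.903%.
Fund B real return: 1.0565/1.095 − 1 = -3.516%.
Difference: 6.903 − (-3.516) = 10.419 pp.

10.42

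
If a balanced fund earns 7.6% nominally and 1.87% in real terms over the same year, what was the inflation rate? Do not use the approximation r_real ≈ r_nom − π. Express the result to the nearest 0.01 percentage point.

From (1+r_nom) = (1+r_real)(1+π), we get 1+π = (1 + 7.6%)/(1 + 1.87%) = 1.076/1.0187 ≈ 1.05625.
So π ≈ 5.6248%.

5.62%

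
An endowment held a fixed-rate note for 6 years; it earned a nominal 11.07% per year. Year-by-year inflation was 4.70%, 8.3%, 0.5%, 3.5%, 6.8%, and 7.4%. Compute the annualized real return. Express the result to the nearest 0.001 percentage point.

5.614%

Cumulative inflation factor: 1.0470 × 1.083 × 1.005 × 1.035 × 1.068 × 1.074 ≈ 1.35287.
Nominal growth factor: 1.87750. Real growth factor = 1.87750 / 1.35287 ≈ 1.38779.
Annualized: 1.38779^(1/6) − 1 ≈ 0.05614.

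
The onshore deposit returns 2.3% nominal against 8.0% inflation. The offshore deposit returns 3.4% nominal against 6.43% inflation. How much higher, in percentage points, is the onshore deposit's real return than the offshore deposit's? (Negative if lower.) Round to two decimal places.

The onshore deposit real return: 1.023/1.080 − 1 = -5.278%.
The offshore deposit real return: 1.034/1.0643 − 1 = -2.847%.
Difference: -5.278 − (-2.847) = -2.431 pp.

-2.43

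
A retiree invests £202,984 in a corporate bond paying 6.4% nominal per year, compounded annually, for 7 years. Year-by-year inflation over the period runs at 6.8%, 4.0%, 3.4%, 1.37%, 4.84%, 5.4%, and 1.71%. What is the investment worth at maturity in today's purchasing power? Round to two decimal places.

Nominal value at maturity: £202,984 × (1 + 6.4%)^7 ≈ £313,366.96.
Price-level factor over 7 years: 1.068 × 1.040 × 1.034 × 1.0137 × 1.0484 × 1.054 × 1.0171 ≈ 1.3084762816.
The maturity value deflated by that factor is the answer in today's purchasing power.

£239,489.98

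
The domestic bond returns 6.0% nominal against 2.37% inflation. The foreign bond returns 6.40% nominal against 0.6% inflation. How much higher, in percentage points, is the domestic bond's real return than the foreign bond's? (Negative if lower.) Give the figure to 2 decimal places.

-2.22

The domestic bond real return: 1.060/1.0237 − 1 = 3.546%.
The foreign bond real return: 1.0640/1.006 − 1 = 5.765%.
Difference: 3.546 − 5.765 = -2.219 pp.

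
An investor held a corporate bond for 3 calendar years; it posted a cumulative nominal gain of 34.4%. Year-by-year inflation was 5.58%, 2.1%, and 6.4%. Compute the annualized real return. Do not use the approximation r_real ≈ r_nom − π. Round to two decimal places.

Cumulative inflation factor: 1.0558 × 1.021 × 1.064 ≈ 1.14696.
Nominal growth factor: 1.34400. Real growth factor = 1.34400 / 1.14696 ≈ 1.17179.
Annualized: 1.17179^(1/3) − 1 ≈ 0.05427.

5.43%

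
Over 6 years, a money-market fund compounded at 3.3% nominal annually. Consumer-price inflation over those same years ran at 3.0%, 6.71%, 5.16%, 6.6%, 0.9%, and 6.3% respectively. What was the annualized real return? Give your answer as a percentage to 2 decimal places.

-1.39%

Cumulative inflation factor: 1.030 × 1.0671 × 1.0516 × 1.066 × 1.009 × 1.063 ≈ 1.32152.
Nominal growth factor: 1.21507. Real growth factor = 1.21507 / 1.32152 ≈ 0.91945.
Annualized: 0.91945^(1/6) − 1 ≈ -0.01390.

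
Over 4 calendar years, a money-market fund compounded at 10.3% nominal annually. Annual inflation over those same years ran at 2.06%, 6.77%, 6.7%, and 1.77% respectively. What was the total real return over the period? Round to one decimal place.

25.1%

Cumulative inflation factor: 1.0206 × 1.0677 × 1.067 × 1.0177 ≈ 1.18328.
Nominal growth factor: 1.48014. Real growth factor = 1.48014 / 1.18328 ≈ 1.25087.
Total real return ≈ 25.0873%.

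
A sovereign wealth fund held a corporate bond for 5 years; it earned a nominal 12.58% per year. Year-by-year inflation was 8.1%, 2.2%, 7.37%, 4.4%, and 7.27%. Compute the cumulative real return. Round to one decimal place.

Cumulative inflation factor: 1.081 × 1.022 × 1.0737 × 1.044 × 1.0727 ≈ 1.32843.
Nominal growth factor: 1.80845. Real growth factor = 1.80845 / 1.32843 ≈ 1.36134.
Total real return ≈ 36.1344%.

36.1%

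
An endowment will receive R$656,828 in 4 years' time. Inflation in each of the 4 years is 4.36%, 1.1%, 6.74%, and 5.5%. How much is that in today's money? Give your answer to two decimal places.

Price-level factor over 4 years: 1.0436 × 1.011 × 1.0674 × 1.055 ≈ 1.1881325231.
Purchasing power today: R$656,828 divided by that factor.

R$552,823.85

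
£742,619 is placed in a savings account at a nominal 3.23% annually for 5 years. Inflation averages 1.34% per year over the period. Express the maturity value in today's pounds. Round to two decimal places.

£814,500.20

Nominal value at maturity: £742,619 × (1 + 3.23%)^5 ≈ £870,553.96.
Price-level factor over 5 years: (1 + 1.34%)^5 ≈ 1.0688198227.
The maturity value deflated by that factor is the answer in today's purchasing power.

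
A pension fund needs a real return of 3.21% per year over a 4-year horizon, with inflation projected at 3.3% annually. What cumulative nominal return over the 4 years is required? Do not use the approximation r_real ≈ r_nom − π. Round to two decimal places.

29.21%

Required annual nominal rate: (1+3.21%)(1+3.3%) − 1 = 6.61593%.
Cumulative over 4 years: (1 + 0.0661593)^4 − 1 ≈ 0.29208.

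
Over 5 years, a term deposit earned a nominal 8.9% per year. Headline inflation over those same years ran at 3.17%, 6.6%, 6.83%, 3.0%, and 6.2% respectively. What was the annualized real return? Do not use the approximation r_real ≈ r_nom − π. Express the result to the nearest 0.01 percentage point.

3.57%

Cumulative inflation factor: 1.0317 × 1.066 × 1.0683 × 1.030 × 1.062 ≈ 1.28518.
Nominal growth factor: 1.53158. Real growth factor = 1.53158 / 1.28518 ≈ 1.19172.
Annualized: 1.19172^(1/5) − 1 ≈ 0.03570.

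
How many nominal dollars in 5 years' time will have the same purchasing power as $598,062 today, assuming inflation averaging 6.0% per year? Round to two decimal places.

$800,341.87

Cumulative price-level factor: (1+6.0%)^5 = 1.3382255776.
The nominal amount required is $598,062 scaled up by that factor.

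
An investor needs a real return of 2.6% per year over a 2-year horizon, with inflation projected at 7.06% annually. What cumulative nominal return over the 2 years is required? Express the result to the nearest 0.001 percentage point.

20.656%

Required annual nominal rate: (1+2.6%)(1+7.06%) − 1 = 9.84356%.
Cumulative over 2 years: (1 + 0.0984356)^2 − 1 ≈ 0.20656.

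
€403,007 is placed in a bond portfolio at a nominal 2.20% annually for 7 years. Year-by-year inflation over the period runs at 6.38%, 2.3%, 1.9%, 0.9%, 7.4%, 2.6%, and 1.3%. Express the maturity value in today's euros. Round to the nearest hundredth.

Nominal value at maturity: €403,007 × (1 + 2.20%)^7 ≈ €469,319.78.
Price-level factor over 7 years: 1.0638 × 1.023 × 1.019 × 1.009 × 1.074 × 1.026 × 1.013 ≈ 1.2489989045.
Dividing the nominal maturity value by the price-level factor gives the value in today's money.

€375,756.76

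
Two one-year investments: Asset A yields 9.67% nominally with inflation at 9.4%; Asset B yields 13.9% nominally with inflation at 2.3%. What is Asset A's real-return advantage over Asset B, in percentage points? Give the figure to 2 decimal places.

-11.09

Asset A real return: 1.0967/1.094 − 1 = 0.247%.
Asset B real return: 1.139/1.023 − 1 = 11.339%.
Difference: 0.247 − 11.339 = -11.092 pp.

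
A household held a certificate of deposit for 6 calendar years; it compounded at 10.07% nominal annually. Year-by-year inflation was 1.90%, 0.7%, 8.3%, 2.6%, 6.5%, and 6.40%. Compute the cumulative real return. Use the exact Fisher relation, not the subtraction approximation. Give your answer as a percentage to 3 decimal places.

Cumulative inflation factor: 1.0190 × 1.007 × 1.083 × 1.026 × 1.065 × 1.0640 ≈ 1.29202.
Nominal growth factor: 1.77834. Real growth factor = 1.77834 / 1.29202 ≈ 1.37640.
Total real return ≈ 37.6395%.

37.640%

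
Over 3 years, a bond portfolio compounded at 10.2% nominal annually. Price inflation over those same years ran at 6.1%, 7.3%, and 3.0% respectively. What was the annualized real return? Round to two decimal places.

Cumulative inflation factor: 1.061 × 1.073 × 1.030 ≈ 1.17261.
Nominal growth factor: 1.33827. Real growth factor = 1.33827 / 1.17261 ≈ 1.14128.
Annualized: 1.14128^(1/3) − 1 ≈ 0.04503.

4.50%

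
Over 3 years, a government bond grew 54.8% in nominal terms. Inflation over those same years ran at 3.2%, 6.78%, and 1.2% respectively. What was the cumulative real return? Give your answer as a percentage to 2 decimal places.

Cumulative inflation factor: 1.032 × 1.0678 × 1.012 ≈ 1.11519.
Nominal growth factor: 1.54800. Real growth factor = 1.54800 / 1.11519 ≈ 1.38810.
Total real return ≈ 38.8100%.

38.81%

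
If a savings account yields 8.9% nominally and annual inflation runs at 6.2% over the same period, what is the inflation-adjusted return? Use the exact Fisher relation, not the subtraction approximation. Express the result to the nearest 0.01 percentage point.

2.54%

Real return via the Fisher equation: (1 + 8.9%)/(1 + 6.2%) − 1 = 1.089/1.062 − 1 ≈ 0.02542.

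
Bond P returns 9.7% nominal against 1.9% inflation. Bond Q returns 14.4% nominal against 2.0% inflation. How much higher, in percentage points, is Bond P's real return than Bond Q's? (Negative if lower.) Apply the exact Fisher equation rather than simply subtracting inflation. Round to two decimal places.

Bond P real return: 1.097/1.019 − 1 = 7.655%.
Bond Q real return: 1.144/1.020 − 1 = 12.157%.
Difference: 7.655 − 12.157 = -4.502 pp.

-4.50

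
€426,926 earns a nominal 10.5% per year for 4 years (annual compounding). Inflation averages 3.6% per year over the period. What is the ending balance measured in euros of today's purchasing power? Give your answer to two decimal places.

€552,538.69

Nominal value at maturity: €426,926 × (1 + 10.5%)^4 ≈ €636,504.85.
Price-level factor over 4 years: (1 + 3.6%)^4 ≈ 1.1519643036.
Dividing the nominal maturity value by the price-level factor gives the value in today's money.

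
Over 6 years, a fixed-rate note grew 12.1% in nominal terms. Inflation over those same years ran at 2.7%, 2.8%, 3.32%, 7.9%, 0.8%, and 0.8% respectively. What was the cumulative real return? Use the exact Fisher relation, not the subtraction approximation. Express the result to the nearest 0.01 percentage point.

Cumulative inflation factor: 1.027 × 1.028 × 1.0332 × 1.079 × 1.008 × 1.008 ≈ 1.19589.
Nominal growth factor: 1.12100. Real growth factor = 1.12100 / 1.19589 ≈ 0.93738.
Total real return ≈ -6.2621%.

-6.26%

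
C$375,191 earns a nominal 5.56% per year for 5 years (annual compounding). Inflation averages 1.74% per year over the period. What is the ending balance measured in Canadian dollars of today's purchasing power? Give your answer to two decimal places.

C$451,118.52

Nominal value at maturity: C$375,191 × (1 + 5.56%)^5 ≈ C$491,755.61.
Price-level factor over 5 years: (1 + 1.74%)^5 ≈ 1.0900807402.
Dividing the nominal maturity value by the price-level factor gives the value in today's money.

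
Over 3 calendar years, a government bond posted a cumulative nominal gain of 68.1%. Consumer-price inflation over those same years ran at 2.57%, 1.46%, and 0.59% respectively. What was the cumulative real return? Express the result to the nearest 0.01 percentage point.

60.58%

Cumulative inflation factor: 1.0257 × 1.0146 × 1.0059 ≈ 1.04682.
Nominal growth factor: 1.68100. Real growth factor = 1.68100 / 1.04682 ≈ 1.60582.
Total real return ≈ 60.5823%.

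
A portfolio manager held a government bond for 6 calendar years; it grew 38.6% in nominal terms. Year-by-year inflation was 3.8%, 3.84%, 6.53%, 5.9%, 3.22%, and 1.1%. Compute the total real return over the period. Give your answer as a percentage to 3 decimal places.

9.224%

Cumulative inflation factor: 1.038 × 1.0384 × 1.0653 × 1.059 × 1.0322 × 1.011 ≈ 1.26895.
Nominal growth factor: 1.38600. Real growth factor = 1.38600 / 1.26895 ≈ 1.09224.
Total real return ≈ 9.2241%.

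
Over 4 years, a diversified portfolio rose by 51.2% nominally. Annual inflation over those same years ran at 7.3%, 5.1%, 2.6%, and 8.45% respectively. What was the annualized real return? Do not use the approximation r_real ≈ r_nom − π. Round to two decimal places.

4.77%

Cumulative inflation factor: 1.073 × 1.051 × 1.026 × 1.0845 ≈ 1.25481.
Nominal growth factor: 1.51200. Real growth factor = 1.51200 / 1.25481 ≈ 1.20496.
Annualized: 1.20496^(1/4) − 1 ≈ 0.04771.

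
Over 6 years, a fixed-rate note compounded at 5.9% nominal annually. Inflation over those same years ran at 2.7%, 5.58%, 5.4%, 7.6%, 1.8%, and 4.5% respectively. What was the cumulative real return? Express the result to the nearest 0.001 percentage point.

7.822%

Cumulative inflation factor: 1.027 × 1.0558 × 1.054 × 1.076 × 1.018 × 1.045 ≈ 1.30818.
Nominal growth factor: 1.41051. Real growth factor = 1.41051 / 1.30818 ≈ 1.07822.
Total real return ≈ 7.8218%.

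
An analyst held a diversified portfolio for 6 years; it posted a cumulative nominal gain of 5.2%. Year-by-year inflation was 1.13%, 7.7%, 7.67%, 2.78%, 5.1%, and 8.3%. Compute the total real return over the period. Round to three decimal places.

Cumulative inflation factor: 1.0113 × 1.077 × 1.0767 × 1.0278 × 1.051 × 1.083 ≈ 1.37192.
Nominal growth factor: 1.05200. Real growth factor = 1.05200 / 1.37192 ≈ 0.76681.
Total real return ≈ -23.3194%.

-23.319%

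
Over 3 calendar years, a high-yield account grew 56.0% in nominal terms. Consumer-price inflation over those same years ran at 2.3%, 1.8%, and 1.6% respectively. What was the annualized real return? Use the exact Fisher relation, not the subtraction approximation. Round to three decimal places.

13.816%

Cumulative inflation factor: 1.023 × 1.018 × 1.016 ≈ 1.05808.
Nominal growth factor: 1.56000. Real growth factor = 1.56000 / 1.05808 ≈ 1.47437.
Annualized: 1.47437^(1/3) − 1 ≈ 0.13816.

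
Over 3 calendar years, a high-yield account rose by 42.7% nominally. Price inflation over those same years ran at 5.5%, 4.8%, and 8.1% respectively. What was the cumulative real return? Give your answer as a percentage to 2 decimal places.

19.39%

Cumulative inflation factor: 1.055 × 1.048 × 1.081 ≈ 1.19520.
Nominal growth factor: 1.42700. Real growth factor = 1.42700 / 1.19520 ≈ 1.19395.
Total real return ≈ 19.3946%.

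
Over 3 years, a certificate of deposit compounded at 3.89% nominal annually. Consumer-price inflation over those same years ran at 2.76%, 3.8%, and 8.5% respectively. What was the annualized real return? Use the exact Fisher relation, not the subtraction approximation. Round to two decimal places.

-1.05%

Cumulative inflation factor: 1.0276 × 1.038 × 1.085 ≈ 1.15731.
Nominal growth factor: 1.12130. Real growth factor = 1.12130 / 1.15731 ≈ 0.96888.
Annualized: 0.96888^(1/3) − 1 ≈ -0.01048.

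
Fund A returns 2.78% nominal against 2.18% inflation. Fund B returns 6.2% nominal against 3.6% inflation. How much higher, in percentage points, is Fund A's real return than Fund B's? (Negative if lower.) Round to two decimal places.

-1.92

Fund A real return: 1.0278/1.0218 − 1 = 0.587%.
Fund B real return: 1.062/1.036 − 1 = 2.510%.
Difference: 0.587 − 2.510 = -1.923 pp.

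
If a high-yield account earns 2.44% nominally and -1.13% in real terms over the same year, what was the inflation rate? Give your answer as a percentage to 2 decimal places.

3.61%

From (1+r_nom) = (1+r_real)(1+π), we get 1+π = (1 + 2.44%)/(1 − 1.13%) = 1.0244/0.9887 ≈ 1.03611.
So π ≈ 3.6108%.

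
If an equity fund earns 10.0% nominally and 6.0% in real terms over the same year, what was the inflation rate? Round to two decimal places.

3.77%

From (1+r_nom) = (1+r_real)(1+π), we get 1+π = (1 + 10.0%)/(1 + 6.0%) = 1.100/1.060 ≈ 1.03774.
So π ≈ 3.7736%.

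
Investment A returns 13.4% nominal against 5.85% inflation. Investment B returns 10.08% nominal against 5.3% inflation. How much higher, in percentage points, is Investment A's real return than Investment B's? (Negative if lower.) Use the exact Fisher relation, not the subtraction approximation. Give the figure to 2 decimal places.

2.59

Investment A real return: 1.134/1.0585 − 1 = 7.133%.
Investment B real return: 1.1008/1.053 − 1 = 4.539%.
Difference: 7.133 − 4.539 = 2.594 pp.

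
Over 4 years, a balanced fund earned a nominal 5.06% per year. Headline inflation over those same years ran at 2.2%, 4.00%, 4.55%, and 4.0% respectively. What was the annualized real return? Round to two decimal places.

Cumulative inflation factor: 1.022 × 1.0400 × 1.0455 × 1.040 ≈ 1.15569.
Nominal growth factor: 1.21829. Real growth factor = 1.21829 / 1.15569 ≈ 1.05416.
Annualized: 1.05416^(1/4) − 1 ≈ 0.01327.

1.33%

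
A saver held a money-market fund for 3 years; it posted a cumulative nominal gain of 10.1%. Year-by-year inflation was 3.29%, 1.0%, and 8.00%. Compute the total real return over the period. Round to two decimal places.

-2.28%

Cumulative inflation factor: 1.0329 × 1.010 × 1.0800 ≈ 1.12669.
Nominal growth factor: 1.10100. Real growth factor = 1.10100 / 1.12669 ≈ 0.97720.
Total real return ≈ -2.2799%.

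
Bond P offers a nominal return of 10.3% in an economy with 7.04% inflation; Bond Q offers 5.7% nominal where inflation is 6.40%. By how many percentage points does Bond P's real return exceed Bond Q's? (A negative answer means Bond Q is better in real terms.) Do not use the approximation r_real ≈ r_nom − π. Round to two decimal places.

Bond P real return: 1.103/1.0704 − 1 = 3.046%.
Bond Q real return: 1.057/1.0640 − 1 = -0.658%.
Difference: 3.046 − (-0.658) = 3.704 pp.

3.70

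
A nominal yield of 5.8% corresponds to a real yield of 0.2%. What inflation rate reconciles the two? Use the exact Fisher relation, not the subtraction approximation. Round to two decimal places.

From (1+r_nom) = (1+r_real)(1+π), we get 1+π = (1 + 5.8%)/(1 + 0.2%) = 1.058/1.002 ≈ 1.05589.
So π ≈ 5.5888%.

5.59%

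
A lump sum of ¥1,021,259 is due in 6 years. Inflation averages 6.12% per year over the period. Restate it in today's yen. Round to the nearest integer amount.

¥715,076

Price-level factor over 6 years: (1 + 6.12%)^6 ≈ 1.4281816471.
Purchasing power today: ¥1,021,259 divided by that factor.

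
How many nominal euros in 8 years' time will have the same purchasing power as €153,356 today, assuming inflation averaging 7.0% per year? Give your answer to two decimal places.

€263,494.16

Cumulative price-level factor: (1+7.0%)^8 ≈ 1.7181861798.
Multiplying €153,356 by the price-level factor gives the future nominal sum.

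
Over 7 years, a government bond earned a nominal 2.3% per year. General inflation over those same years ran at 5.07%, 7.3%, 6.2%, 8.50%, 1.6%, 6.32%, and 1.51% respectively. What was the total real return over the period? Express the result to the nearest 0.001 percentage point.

Cumulative inflation factor: 1.0507 × 1.073 × 1.062 × 1.0850 × 1.016 × 1.0632 × 1.0151 ≈ 1.42446.
Nominal growth factor: 1.17254. Real growth factor = 1.17254 / 1.42446 ≈ 0.82315.
Total real return ≈ -17.6850%.

-17.685%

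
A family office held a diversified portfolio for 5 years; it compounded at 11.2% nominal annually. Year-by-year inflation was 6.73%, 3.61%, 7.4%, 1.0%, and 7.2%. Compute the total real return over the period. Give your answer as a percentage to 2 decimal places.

Cumulative inflation factor: 1.0673 × 1.0361 × 1.074 × 1.010 × 1.072 ≈ 1.28590.
Nominal growth factor: 1.70029. Real growth factor = 1.70029 / 1.28590 ≈ 1.32226.
Total real return ≈ 32.2255%.

32.23%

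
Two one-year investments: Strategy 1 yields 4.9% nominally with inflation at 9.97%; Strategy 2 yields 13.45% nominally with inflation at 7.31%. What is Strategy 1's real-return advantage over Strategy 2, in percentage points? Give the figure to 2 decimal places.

-10.33

Strategy 1 real return: 1.049/1.0997 − 1 = -4.610%.
Strategy 2 real return: 1.1345/1.0731 − 1 = 5.722%.
Difference: -4.610 − 5.722 = -10.332 pp.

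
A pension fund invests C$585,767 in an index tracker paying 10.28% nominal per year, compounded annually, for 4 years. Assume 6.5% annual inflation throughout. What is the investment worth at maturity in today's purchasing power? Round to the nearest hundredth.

C$673,462.63

Nominal value at maturity: C$585,767 × (1 + 10.28%)^4 ≈ C$866,387.01.
Price-level factor over 4 years: (1 + 6.5%)^4 ≈ 1.2864663506.
Dividing the nominal maturity value by the price-level factor gives the value in today's money.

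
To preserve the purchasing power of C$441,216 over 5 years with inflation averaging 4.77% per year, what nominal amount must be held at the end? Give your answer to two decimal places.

Cumulative price-level factor: (1+4.77%)^5 ≈ 1.2623643450.
Multiplying C$441,216 by the price-level factor gives the future nominal sum.

C$556,975.35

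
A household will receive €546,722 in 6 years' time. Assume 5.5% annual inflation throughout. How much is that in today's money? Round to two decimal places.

€396,507.85

Price-level factor over 6 years: (1 + 5.5%)^6 ≈ 1.3788428068.
Purchasing power today: €546,722 divided by that factor.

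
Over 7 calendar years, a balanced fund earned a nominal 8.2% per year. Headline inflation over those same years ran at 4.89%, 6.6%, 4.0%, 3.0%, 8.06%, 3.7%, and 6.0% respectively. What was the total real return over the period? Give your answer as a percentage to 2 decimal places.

22.03%

Cumulative inflation factor: 1.0489 × 1.066 × 1.040 × 1.030 × 1.0806 × 1.037 × 1.060 ≈ 1.42269.
Nominal growth factor: 1.73616. Real growth factor = 1.73616 / 1.42269 ≈ 1.22034.
Total real return ≈ 22.0336%.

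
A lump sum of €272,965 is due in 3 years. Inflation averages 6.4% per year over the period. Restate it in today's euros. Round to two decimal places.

Price-level factor over 3 years: (1 + 6.4%)^3 = 1.204550144.
Purchasing power today: €272,965 divided by that factor.

€226,611.57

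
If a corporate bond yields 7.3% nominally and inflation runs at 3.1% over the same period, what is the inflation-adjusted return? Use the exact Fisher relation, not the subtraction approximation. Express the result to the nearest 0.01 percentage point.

Real return via the Fisher equation: (1 + 7.3%)/(1 + 3.1%) − 1 = 1.073/1.031 − 1 ≈ 0.04074.

4.07%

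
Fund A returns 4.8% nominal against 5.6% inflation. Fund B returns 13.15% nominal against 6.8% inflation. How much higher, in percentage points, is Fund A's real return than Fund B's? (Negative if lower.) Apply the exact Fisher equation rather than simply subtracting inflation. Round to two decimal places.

-6.70

Fund A real return: 1.048/1.056 − 1 = -0.758%.
Fund B real return: 1.1315/1.068 − 1 = 5.946%.
Difference: -0.758 − 5.946 = -6.704 pp.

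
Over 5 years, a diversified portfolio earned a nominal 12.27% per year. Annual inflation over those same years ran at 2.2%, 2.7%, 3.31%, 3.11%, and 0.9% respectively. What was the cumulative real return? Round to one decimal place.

Cumulative inflation factor: 1.022 × 1.027 × 1.0331 × 1.0311 × 1.009 ≈ 1.12812.
Nominal growth factor: 1.78369. Real growth factor = 1.78369 / 1.12812 ≈ 1.58111.
Total real return ≈ 58.1113%.

58.1%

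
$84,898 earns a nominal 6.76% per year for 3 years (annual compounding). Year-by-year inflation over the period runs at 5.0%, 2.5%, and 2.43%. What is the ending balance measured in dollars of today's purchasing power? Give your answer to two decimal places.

$93,709.33

Nominal value at maturity: $84,898 × (1 + 6.76%)^3 ≈ $103,305.43.
Price-level factor over 3 years: 1.050 × 1.025 × 1.0243 = 1.102402875.
The maturity value deflated by that factor is the answer in today's purchasing power.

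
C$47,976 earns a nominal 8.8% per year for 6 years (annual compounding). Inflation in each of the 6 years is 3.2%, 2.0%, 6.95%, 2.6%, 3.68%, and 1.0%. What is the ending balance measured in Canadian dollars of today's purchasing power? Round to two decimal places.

C$65,791.99

Nominal value at maturity: C$47,976 × (1 + 8.8%)^6 ≈ C$79,578.80.
Price-level factor over 6 years: 1.032 × 1.020 × 1.0695 × 1.026 × 1.0368 × 1.010 ≈ 1.2095515464.
Dividing the nominal maturity value by the price-level factor gives the value in today's money.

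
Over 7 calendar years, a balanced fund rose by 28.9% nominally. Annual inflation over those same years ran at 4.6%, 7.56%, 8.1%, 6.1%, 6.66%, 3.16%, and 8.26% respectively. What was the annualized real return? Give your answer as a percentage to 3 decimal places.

-2.483%

Cumulative inflation factor: 1.046 × 1.0756 × 1.081 × 1.061 × 1.0666 × 1.0316 × 1.0826 ≈ 1.53711.
Nominal growth factor: 1.28900. Real growth factor = 1.28900 / 1.53711 ≈ 0.83859.
Annualized: 0.83859^(1/7) − 1 ≈ -0.02483.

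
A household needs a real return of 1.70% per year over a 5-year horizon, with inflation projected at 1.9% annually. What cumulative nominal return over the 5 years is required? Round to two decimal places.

19.53%

Required annual nominal rate: (1+1.70%)(1+1.9%) − 1 = 3.6323%.
Cumulative over 5 years: (1 + 0.036323)^5 − 1 ≈ 0.19530.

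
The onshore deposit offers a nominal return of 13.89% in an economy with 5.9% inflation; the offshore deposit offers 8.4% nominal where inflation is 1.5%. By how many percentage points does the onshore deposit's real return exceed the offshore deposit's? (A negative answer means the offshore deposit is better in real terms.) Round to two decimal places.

The onshore deposit real return: 1.1389/1.059 − 1 = 7.545%.
The offshore deposit real return: 1.084/1.015 − 1 = 6.798%.
Difference: 7.545 − 6.798 = 0.747 pp.

0.75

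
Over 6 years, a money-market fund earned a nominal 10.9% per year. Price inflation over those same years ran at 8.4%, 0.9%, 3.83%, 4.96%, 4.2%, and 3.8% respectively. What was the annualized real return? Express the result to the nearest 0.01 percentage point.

Cumulative inflation factor: 1.084 × 1.009 × 1.0383 × 1.0496 × 1.042 × 1.038 ≈ 1.28924.
Nominal growth factor: 1.86033. Real growth factor = 1.86033 / 1.28924 ≈ 1.44297.
Annualized: 1.44297^(1/6) − 1 ≈ 0.06302.

6.30%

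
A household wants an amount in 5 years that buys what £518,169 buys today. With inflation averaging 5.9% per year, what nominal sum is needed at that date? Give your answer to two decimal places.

Cumulative price-level factor: (1+5.9%)^5 ≈ 1.3319250917.
The nominal amount required is £518,169 scaled up by that factor.

£690,162.29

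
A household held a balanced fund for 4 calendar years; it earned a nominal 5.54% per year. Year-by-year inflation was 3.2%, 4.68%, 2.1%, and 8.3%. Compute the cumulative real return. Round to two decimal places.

3.87%

Cumulative inflation factor: 1.032 × 1.0468 × 1.021 × 1.083 ≈ 1.19453.
Nominal growth factor: 1.24070. Real growth factor = 1.24070 / 1.19453 ≈ 1.03865.
Total real return ≈ 3.8654%.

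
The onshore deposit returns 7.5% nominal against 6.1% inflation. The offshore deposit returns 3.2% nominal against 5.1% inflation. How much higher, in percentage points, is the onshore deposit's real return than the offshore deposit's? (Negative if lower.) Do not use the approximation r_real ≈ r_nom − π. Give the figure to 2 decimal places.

3.13

The onshore deposit real return: 1.075/1.061 − 1 = 1.320%.
The offshore deposit real return: 1.032/1.051 − 1 = -1.808%.
Difference: 1.320 − (-1.808) = 3.128 pp.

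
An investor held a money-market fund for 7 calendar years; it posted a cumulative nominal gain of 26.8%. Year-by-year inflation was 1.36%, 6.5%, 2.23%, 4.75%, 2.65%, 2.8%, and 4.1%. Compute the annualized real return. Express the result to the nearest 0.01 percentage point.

-0.02%

Cumulative inflation factor: 1.0136 × 1.065 × 1.0223 × 1.0475 × 1.0265 × 1.028 × 1.041 ≈ 1.26985.
Nominal growth factor: 1.26800. Real growth factor = 1.26800 / 1.26985 ≈ 0.99855.
Annualized: 0.99855^(1/7) − 1 ≈ -0.00021.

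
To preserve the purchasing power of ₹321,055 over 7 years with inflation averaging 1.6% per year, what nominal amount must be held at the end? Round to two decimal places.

₹358,785.92

Cumulative price-level factor: (1+1.6%)^7 ≈ 1.1175216759.
Multiplying ₹321,055 by the price-level factor gives the future nominal sum.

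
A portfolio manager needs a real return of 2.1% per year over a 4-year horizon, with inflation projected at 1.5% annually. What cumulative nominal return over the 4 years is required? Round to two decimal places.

Required annual nominal rate: (1+2.1%)(1+1.5%) − 1 = 3.6315%.
Cumulative over 4 years: (1 + 0.036315)^4 − 1 ≈ 0.15337.

15.34%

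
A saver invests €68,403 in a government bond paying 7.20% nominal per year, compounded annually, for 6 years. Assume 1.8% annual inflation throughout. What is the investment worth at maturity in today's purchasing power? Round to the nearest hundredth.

Nominal value at maturity: €68,403 × (1 + 7.20%)^6 ≈ €103,811.12.
Price-level factor over 6 years: (1 + 1.8%)^6 ≈ 1.1129782260.
Dividing the nominal maturity value by the price-level factor gives the value in today's money.

€93,273.27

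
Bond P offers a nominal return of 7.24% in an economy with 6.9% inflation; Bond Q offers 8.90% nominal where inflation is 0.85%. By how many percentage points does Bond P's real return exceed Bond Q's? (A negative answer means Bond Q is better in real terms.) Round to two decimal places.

-7.66

Bond P real return: 1.0724/1.069 − 1 = 0.318%.
Bond Q real return: 1.0890/1.0085 − 1 = 7.982%.
Difference: 0.318 − 7.982 = -7.664 pp.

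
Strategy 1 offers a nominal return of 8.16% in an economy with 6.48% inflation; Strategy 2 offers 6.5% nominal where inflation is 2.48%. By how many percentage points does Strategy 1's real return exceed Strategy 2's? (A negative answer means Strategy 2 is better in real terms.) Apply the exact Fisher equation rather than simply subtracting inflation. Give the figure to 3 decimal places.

-2.345

Strategy 1 real return: 1.0816/1.0648 − 1 = 1.5778%.
Strategy 2 real return: 1.065/1.0248 − 1 = 3.9227%.
Difference: 1.5778 − 3.9227 = -2.3449 pp.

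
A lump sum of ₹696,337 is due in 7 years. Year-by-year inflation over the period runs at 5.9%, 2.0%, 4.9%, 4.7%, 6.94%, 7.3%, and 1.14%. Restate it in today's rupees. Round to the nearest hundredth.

Price-level factor over 7 years: 1.059 × 1.020 × 1.049 × 1.047 × 1.0694 × 1.073 × 1.0114 ≈ 1.3768326390.
Purchasing power today: ₹696,337 divided by that factor.

₹505,752.83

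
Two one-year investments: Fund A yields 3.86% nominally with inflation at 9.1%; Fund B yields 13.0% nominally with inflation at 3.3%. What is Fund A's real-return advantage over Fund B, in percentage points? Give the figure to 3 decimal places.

-14.193

Fund A real return: 1.0386/1.091 − 1 = -4.8029%.
Fund B real return: 1.130/1.033 − 1 = 9.3901%.
Difference: -4.8029 − 9.3901 = -14.1930 pp.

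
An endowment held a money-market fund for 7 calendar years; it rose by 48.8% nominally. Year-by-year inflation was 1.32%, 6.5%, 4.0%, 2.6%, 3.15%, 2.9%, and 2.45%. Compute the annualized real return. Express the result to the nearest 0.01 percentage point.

Cumulative inflation factor: 1.0132 × 1.065 × 1.040 × 1.026 × 1.0315 × 1.029 × 1.0245 ≈ 1.25205.
Nominal growth factor: 1.48800. Real growth factor = 1.48800 / 1.25205 ≈ 1.18845.
Annualized: 1.18845^(1/7) − 1 ≈ 0.02497.

2.50%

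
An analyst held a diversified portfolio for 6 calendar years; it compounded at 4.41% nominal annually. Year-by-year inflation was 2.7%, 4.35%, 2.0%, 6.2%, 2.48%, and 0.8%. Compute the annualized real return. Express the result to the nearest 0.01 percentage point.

1.30%

Cumulative inflation factor: 1.027 × 1.0435 × 1.020 × 1.062 × 1.0248 × 1.008 ≈ 1.19919.
Nominal growth factor: 1.29555. Real growth factor = 1.29555 / 1.19919 ≈ 1.08035.
Annualized: 1.08035^(1/6) − 1 ≈ 0.01296.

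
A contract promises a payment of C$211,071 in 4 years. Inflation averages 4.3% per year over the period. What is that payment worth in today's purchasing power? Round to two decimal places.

Price-level factor over 4 years: (1 + 4.3%)^4 ≈ 1.1834154468.
Purchasing power today: C$211,071 divided by that factor.

C$178,357.48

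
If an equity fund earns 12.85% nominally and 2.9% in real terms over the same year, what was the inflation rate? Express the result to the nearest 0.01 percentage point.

9.67%

From (1+r_nom) = (1+r_real)(1+π), we get 1+π = (1 + 12.85%)/(1 + 2.9%) = 1.1285/1.029 ≈ 1.09670.
So π ≈ 9.6696%.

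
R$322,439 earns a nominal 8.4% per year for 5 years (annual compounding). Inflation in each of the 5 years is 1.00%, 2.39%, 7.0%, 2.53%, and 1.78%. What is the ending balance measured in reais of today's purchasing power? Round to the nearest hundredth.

R$417,943.79

Nominal value at maturity: R$322,439 × (1 + 8.4%)^5 ≈ R$482,607.40.
Price-level factor over 5 years: 1.0100 × 1.0239 × 1.070 × 1.0253 × 1.0178 ≈ 1.1547184324.
The maturity value deflated by that factor is the answer in today's purchasing power.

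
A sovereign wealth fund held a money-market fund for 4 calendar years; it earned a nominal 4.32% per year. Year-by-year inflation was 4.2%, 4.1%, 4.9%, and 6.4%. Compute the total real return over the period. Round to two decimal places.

Cumulative inflation factor: 1.042 × 1.041 × 1.049 × 1.064 ≈ 1.21070.
Nominal growth factor: 1.18432. Real growth factor = 1.18432 / 1.21070 ≈ 0.97822.
Total real return ≈ -2.1784%.

-2.18%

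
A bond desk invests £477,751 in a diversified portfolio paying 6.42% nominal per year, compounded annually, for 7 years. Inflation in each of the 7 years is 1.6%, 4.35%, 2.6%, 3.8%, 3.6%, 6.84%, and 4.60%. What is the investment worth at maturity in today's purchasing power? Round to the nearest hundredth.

£564,947.63

Nominal value at maturity: £477,751 × (1 + 6.42%)^7 ≈ £738,523.62.
Price-level factor over 7 years: 1.016 × 1.0435 × 1.026 × 1.038 × 1.036 × 1.0684 × 1.0460 ≈ 1.3072426086.
The maturity value deflated by that factor is the answer in today's purchasing power.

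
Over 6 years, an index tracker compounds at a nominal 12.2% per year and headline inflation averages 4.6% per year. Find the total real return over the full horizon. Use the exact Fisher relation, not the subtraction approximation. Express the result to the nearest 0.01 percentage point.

The annual real rate is (1+12.2%)/(1+4.6%) − 1 = 7.2658%.
Compounded over 6 years: (1 + 0.072658)^6 − 1 ≈ 0.52324.

52.32%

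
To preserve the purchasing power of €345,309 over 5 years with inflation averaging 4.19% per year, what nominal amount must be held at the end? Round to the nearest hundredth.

€423,972.89

Cumulative price-level factor: (1+4.19%)^5 ≈ 1.2278072406.
The nominal amount required is €345,309 scaled up by that factor.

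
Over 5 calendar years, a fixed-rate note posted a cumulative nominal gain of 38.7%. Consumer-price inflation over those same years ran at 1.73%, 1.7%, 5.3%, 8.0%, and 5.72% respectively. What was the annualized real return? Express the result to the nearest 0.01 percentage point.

Cumulative inflation factor: 1.0173 × 1.017 × 1.053 × 1.080 × 1.0572 ≈ 1.24388.
Nominal growth factor: 1.38700. Real growth factor = 1.38700 / 1.24388 ≈ 1.11506.
Annualized: 1.11506^(1/5) − 1 ≈ 0.02202.

2.20%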